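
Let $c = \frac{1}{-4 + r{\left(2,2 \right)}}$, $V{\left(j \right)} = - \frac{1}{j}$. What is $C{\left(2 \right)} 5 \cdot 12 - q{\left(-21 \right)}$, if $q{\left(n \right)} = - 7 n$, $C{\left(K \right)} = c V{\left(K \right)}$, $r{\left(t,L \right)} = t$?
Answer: $-132$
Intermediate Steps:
$c = - \frac{1}{2}$ ($c = \frac{1}{-4 + 2} = \frac{1}{-2} = - \frac{1}{2} \approx -0.5$)
$C{\left(K \right)} = \frac{1}{2 K}$ ($C{\left(K \right)} = - \frac{\left(-1\right) \frac{1}{K}}{2} = \frac{1}{2 K}$)
$C{\left(2 \right)} 5 \cdot 12 - q{\left(-21 \right)} = \frac{1}{2 \cdot 2} \cdot 5 \cdot 12 - \left(-7\right) \left(-21\right) = \frac{1}{2} \cdot \frac{1}{2} \cdot 5 \cdot 12 - 147 = \frac{1}{4} \cdot 5 \cdot 12 - 147 = \frac{5}{4} \cdot 12 - 147 = 15 - 147 = -132$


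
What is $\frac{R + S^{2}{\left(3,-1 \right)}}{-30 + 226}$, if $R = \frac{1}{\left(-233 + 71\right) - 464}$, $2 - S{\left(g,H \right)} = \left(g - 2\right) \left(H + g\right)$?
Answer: $- \frac{1}{122696} \approx -8.1502 \cdot 10^{-6}$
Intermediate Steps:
$S{\left(g,H \right)} = 2 - \left(-2 + g\right) \left(H + g\right)$ ($S{\left(g,H \right)} = 2 - \left(g - 2\right) \left(H + g\right) = 2 - \left(-2 + g\right) \left(H + g\right)$)
$R = - \frac{1}{626}$ ($R = \frac{1}{-162 - 464} = \frac{1}{-626} = - \frac{1}{626} \approx -0.0015974$)
$\frac{R + S^{2}{\left(3,-1 \right)}}{-30 + 226} = \frac{- \frac{1}{626} + \left(2 - 3^{2} + 2 \left(-1\right) + 2 \cdot 3 - \left(-1\right) 3\right)^{2}}{-30 + 226} = \frac{- \frac{1}{626} + \left(2 - 9 - 2 + 6 + 3\right)^{2}}{196} = \left(- \frac{1}{626} + \left(2 - 9 - 2 + 6 + 3\right)^{2}\right) \frac{1}{196} = \left(- \frac{1}{626} + 0^{2}\right) \frac{1}{196} = \left(- \frac{1}{626} + 0\right) \frac{1}{196} = \left(- \frac{1}{626}\right) \frac{1}{196} = - \frac{1}{122696}$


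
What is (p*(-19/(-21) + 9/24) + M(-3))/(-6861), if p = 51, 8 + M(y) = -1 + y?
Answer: -2983/384216 ≈ -0.0077639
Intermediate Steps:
M(y) = -9 + y (M(y) = -8 + (-1 + y) = -9 + y)
(p*(-19/(-21) + 9/24) + M(-3))/(-6861) = (51*(-19/(-21) + 9/24) + (-9 - 3))/(-6861) = (51*(-19*(-1/21) + 9*(1/24)) - 12)*(-1/6861) = (51*(19/21 + 3/8) - 12)*(-1/6861) = (51*(215/168) - 12)*(-1/6861) = (3655/56 - 12)*(-1/6861) = (2983/56)*(-1/6861) = -2983/384216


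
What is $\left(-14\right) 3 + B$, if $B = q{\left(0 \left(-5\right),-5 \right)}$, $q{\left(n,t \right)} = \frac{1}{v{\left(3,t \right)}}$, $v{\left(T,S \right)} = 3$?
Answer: $- \frac{125}{3} \approx -41.667$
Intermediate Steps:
$q{\left(n,t \right)} = \frac{1}{3}$
$B = \frac{1}{3} \approx 0.33333$
$\left(-14\right) 3 + B = \left(-14\right) 3 + \frac{1}{3} = -42 + \frac{1}{3} = - \frac{125}{3}$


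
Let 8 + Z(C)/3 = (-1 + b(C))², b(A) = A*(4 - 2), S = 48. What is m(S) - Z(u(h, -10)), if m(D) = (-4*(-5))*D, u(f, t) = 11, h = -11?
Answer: -339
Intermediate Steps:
b(A) = 2*A (b(A) = A*2 = 2*A)
m(D) = 20*D
Z(C) = -24 + 3*(-1 + 2*C)²
m(S) - Z(u(h, -10)) = 20*48 - (-24 + 3*(-1 + 2*11)²) = 960 - (-24 + 3*(-1 + 22)²) = 960 - (-24 + 3*21²) = 960 - (-24 + 3*441) = 960 - (-24 + 1323) = 960 - 1*1299 = 960 - 1299 = -339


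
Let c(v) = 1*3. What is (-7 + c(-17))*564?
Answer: -2256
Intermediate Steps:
c(v) = 3
(-7 + c(-17))*564 = (-7 + 3)*564 = -4*564 = -2256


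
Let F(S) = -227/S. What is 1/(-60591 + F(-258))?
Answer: -258/15632251 ≈ -1.6504e-5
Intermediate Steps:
1/(-60591 + F(-258)) = 1/(-60591 - 227/(-258)) = 1/(-60591 - 227*(-1/258)) = 1/(-60591 + 227/258) = 1/(-15632251/258) = -258/15632251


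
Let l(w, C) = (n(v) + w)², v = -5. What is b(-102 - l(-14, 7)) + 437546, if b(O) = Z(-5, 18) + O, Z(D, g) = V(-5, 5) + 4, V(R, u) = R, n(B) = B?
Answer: 437082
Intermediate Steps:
l(w, C) = (-5 + w)²
Z(D, g) = -1 (Z(D, g) = -5 + 4 = -1)
b(O) = -1 + O
b(-102 - l(-14, 7)) + 437546 = (-1 + (-102 - (-5 - 14)²)) + 437546 = (-1 + (-102 - 1*(-19)²)) + 437546 = (-1 + (-102 - 1*361)) + 437546 = (-1 + (-102 - 361)) + 437546 = (-1 - 463) + 437546 = -464 + 437546 = 437082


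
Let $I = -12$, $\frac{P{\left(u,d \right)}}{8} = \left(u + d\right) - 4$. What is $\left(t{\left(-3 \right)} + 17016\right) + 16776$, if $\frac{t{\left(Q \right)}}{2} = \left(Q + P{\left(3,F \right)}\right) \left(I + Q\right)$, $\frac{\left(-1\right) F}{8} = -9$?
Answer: $16842$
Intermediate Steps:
$F = 72$ ($F = \left(-8\right) \left(-9\right) = 72$)
$P{\left(u,d \right)} = -32 + 8 d + 8 u$ ($P{\left(u,d \right)} = 8 \left(\left(u + d\right) - 4\right) = 8 \left(\left(d + u\right) - 4\right) = 8 \left(-4 + d + u\right) = -32 + 8 d + 8 u$)
$t{\left(Q \right)} = 2 \left(-12 + Q\right) \left(568 + Q\right)$ ($t{\left(Q \right)} = 2 \left(Q + \left(-32 + 8 \cdot 72 + 8 \cdot 3\right)\right) \left(-12 + Q\right) = 2 \left(Q + \left(-32 + 576 + 24\right)\right) \left(-12 + Q\right) = 2 \left(Q + 568\right) \left(-12 + Q\right) = 2 \left(568 + Q\right) \left(-12 + Q\right) = 2 \left(-12 + Q\right) \left(568 + Q\right)$)
$\left(t{\left(-3 \right)} + 17016\right) + 16776 = \left(\left(-13632 + 2 \left(-3\right)^{2} + 1112 \left(-3\right)\right) + 17016\right) + 16776 = \left(\left(-13632 + 2 \cdot 9 - 3336\right) + 17016\right) + 16776 = \left(\left(-13632 + 18 - 3336\right) + 17016\right) + 16776 = \left(-16950 + 17016\right) + 16776 = 66 + 16776 = 16842$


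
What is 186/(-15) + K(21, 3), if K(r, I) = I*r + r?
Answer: 358/5 ≈ 71.600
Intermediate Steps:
K(r, I) = r + I*r
186/(-15) + K(21, 3) = 186/(-15) + 21*(1 + 3) = 186*(-1/15) + 21*4 = -62/5 + 84 = 358/5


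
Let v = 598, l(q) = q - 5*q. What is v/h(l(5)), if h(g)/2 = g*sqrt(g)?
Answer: 299*I*sqrt(5)/200 ≈ 3.3429*I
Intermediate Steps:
l(q) = -4*q
h(g) = 2*g**(3/2) (h(g) = 2*(g*sqrt(g)) = 2*g**(3/2))
v/h(l(5)) = 598/((2*(-4*5)**(3/2))) = 598/((2*(-20)**(3/2))) = 598/((2*(-40*I*sqrt(5)))) = 598/((-80*I*sqrt(5))) = 598*(I*sqrt(5)/400) = 299*I*sqrt(5)/200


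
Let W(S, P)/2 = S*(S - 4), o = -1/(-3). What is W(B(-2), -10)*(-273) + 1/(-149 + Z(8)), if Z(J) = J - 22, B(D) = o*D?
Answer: -830651/489 ≈ -1698.7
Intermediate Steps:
o = ⅓ (o = -1*(-⅓) = ⅓ ≈ 0.33333)
B(D) = D/3
Z(J) = -22 + J
W(S, P) = 2*S*(-4 + S) (W(S, P) = 2*(S*(S - 4)) = 2*(S*(-4 + S)) = 2*S*(-4 + S))
W(B(-2), -10)*(-273) + 1/(-149 + Z(8)) = (2*((⅓)*(-2))*(-4 + (⅓)*(-2)))*(-273) + 1/(-149 + (-22 + 8)) = (2*(-⅔)*(-4 - ⅔))*(-273) + 1/(-149 - 14) = (2*(-⅔)*(-14/3))*(-273) + 1/(-163) = (56/9)*(-273) - 1/163 = -5096/3 - 1/163 = -830651/489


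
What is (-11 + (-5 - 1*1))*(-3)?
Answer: 51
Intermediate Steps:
(-11 + (-5 - 1*1))*(-3) = (-11 + (-5 - 1))*(-3) = (-11 - 6)*(-3) = -17*(-3) = 51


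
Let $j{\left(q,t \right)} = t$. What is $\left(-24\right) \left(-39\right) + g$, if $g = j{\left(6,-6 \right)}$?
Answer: $930$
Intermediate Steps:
$g = -6$
$\left(-24\right) \left(-39\right) + g = \left(-24\right) \left(-39\right) - 6 = 936 - 6 = 930$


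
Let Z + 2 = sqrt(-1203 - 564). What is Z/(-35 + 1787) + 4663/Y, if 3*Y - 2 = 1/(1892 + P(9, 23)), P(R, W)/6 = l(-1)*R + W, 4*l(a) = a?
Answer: 6177730243/883446 + I*sqrt(1767)/1752 ≈ 6992.8 + 0.023993*I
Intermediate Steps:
l(a) = a/4
Z = -2 + I*sqrt(1767) (Z = -2 + sqrt(-1203 - 564) = -2 + sqrt(-1767) = -2 + I*sqrt(1767) ≈ -2.0 + 42.036*I)
P(R, W) = 6*W - 3*R/2 (P(R, W) = 6*(((1/4)*(-1))*R + W) = 6*(-R/4 + W) = 6*(W - R/4) = 6*W - 3*R/2)
Y = 8068/12099 (Y = 2/3 + 1/(3*(1892 + (6*23 - 3/2*9))) = 2/3 + 1/(3*(1892 + (138 - 27/2))) = 2/3 + 1/(3*(1892 + 249/2)) = 2/3 + 1/(3*(4033/2)) = 2/3 + (1/3)*(2/4033) = 2/3 + 2/12099 = 8068/12099 ≈ 0.66683)
Z/(-35 + 1787) + 4663/Y = (-2 + I*sqrt(1767))/(-35 + 1787) + 4663/(8068/12099) = (-2 + I*sqrt(1767))/1752 + 4663*(12099/8068) = (-2 + I*sqrt(1767))*(1/1752) + 56417637/8068 = (-1/876 + I*sqrt(1767)/1752) + 56417637/8068 = 6177730243/883446 + I*sqrt(1767)/1752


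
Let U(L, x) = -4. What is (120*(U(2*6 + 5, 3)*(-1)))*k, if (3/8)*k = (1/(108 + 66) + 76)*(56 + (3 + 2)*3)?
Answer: 600944000/87 ≈ 6.9074e+6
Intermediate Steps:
k = 3755900/261 (k = 8*((1/(108 + 66) + 76)*(56 + (3 + 2)*3))/3 = 8*((1/174 + 76)*(56 + 5*3))/3 = 8*((1/174 + 76)*(56 + 15))/3 = 8*((13225/174)*71)/3 = (8/3)*(938975/174) = 3755900/261 ≈ 14390.)
(120*(U(2*6 + 5, 3)*(-1)))*k = (120*(-4*(-1)))*(3755900/261) = (120*4)*(3755900/261) = 480*(3755900/261) = 600944000/87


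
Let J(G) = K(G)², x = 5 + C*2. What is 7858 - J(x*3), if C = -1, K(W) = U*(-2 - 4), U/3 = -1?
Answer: 7534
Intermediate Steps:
U = -3 (U = 3*(-1) = -3)
K(W) = 18 (K(W) = -3*(-2 - 4) = -3*(-6) = 18)
x = 3 (x = 5 - 1*2 = 5 - 2 = 3)
J(G) = 324 (J(G) = 18² = 324)
7858 - J(x*3) = 7858 - 1*324 = 7858 - 324 = 7534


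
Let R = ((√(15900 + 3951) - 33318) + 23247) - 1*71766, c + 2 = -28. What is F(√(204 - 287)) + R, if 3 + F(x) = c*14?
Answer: -82260 + √19851 ≈ -82119.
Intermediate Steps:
c = -30 (c = -2 - 28 = -30)
F(x) = -423 (F(x) = -3 - 30*14 = -3 - 420 = -423)
R = -81837 + √19851 (R = ((√19851 - 33318) + 23247) - 71766 = ((-33318 + √19851) + 23247) - 71766 = (-10071 + √19851) - 71766 = -81837 + √19851 ≈ -81696.)
F(√(204 - 287)) + R = -423 + (-81837 + √19851) = -82260 + √19851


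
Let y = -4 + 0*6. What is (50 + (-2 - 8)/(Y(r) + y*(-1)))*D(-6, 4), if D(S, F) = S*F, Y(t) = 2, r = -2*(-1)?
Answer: -1160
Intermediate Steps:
y = -4 (y = -4 + 0 = -4)
r = 2
D(S, F) = F*S
(50 + (-2 - 8)/(Y(r) + y*(-1)))*D(-6, 4) = (50 + (-2 - 8)/(2 - 4*(-1)))*(4*(-6)) = (50 - 10/(2 + 4))*(-24) = (50 - 10/6)*(-24) = (50 - 10*1/6)*(-24) = (50 - 5/3)*(-24) = (145/3)*(-24) = -1160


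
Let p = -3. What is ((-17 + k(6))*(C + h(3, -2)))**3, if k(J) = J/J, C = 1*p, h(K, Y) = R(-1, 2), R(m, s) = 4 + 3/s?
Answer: -64000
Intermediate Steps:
h(K, Y) = 11/2 (h(K, Y) = 4 + 3/2 = 11/2)
C = -3 (C = 1*(-3) = -3)
k(J) = 1
((-17 + k(6))*(C + h(3, -2)))**3 = ((-17 + 1)*(-3 + 11/2))**3 = (-16*5/2)**3 = (-40)**3 = -64000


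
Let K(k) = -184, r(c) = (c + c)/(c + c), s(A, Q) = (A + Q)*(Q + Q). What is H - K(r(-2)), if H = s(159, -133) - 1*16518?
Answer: -23250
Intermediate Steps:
s(A, Q) = 2*Q*(A + Q) (s(A, Q) = (A + Q)*(2*Q) = 2*Q*(A + Q))
r(c) = 1 (r(c) = (2*c)/((2*c)) = (2*c)*(1/(2*c)) = 1)
H = -23434 (H = 2*(-133)*(159 - 133) - 1*16518 = 2*(-133)*26 - 16518 = -6916 - 16518 = -23434)
H - K(r(-2)) = -23434 - 1*(-184) = -23434 + 184 = -23250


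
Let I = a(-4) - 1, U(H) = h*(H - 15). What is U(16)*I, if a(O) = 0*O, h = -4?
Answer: 4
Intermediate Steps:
a(O) = 0
U(H) = 60 - 4*H (U(H) = -4*(H - 15) = -4*(-15 + H) = 60 - 4*H)
I = -1 (I = 0 - 1 = -1)
U(16)*I = (60 - 4*16)*(-1) = (60 - 64)*(-1) = -4*(-1) = 4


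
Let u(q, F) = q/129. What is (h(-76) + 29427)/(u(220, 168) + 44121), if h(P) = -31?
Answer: 3792084/5691829 ≈ 0.66623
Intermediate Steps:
u(q, F) = q/129 (u(q, F) = q*(1/129) = q/129)
(h(-76) + 29427)/(u(220, 168) + 44121) = (-31 + 29427)/((1/129)*220 + 44121) = 29396/(220/129 + 44121) = 29396/(5691829/129) = 29396*(129/5691829) = 3792084/5691829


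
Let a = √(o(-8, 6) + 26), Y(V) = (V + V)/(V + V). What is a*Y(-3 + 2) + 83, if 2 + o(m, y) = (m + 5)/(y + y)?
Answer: 83 + √95/2 ≈ 87.873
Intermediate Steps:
o(m, y) = -2 + (5 + m)/(2*y) (o(m, y) = -2 + (m + 5)/(y + y) = -2 + (5 + m)/((2*y)) = -2 + (5 + m)*(1/(2*y)) = -2 + (5 + m)/(2*y))
Y(V) = 1 (Y(V) = (2*V)/((2*V)) = (2*V)*(1/(2*V)) = 1)
a = √95/2 (a = √((½)*(5 - 8 - 4*6)/6 + 26) = √((½)*(⅙)*(5 - 8 - 24) + 26) = √((½)*(⅙)*(-27) + 26) = √(-9/4 + 26) = √(95/4) = √95/2 ≈ 4.8734)
a*Y(-3 + 2) + 83 = (√95/2)*1 + 83 = √95/2 + 83 = 83 + √95/2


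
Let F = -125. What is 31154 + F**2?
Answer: 46779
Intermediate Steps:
31154 + F**2 = 31154 + (-125)**2 = 31154 + 15625 = 46779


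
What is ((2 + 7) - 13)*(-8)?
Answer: 32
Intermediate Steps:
((2 + 7) - 13)*(-8) = (9 - 13)*(-8) = -4*(-8) = 32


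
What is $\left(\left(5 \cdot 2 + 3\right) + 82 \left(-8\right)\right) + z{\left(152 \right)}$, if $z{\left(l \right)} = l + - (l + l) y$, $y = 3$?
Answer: $-1403$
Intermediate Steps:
$z{\left(l \right)} = - 5 l$ ($z{\left(l \right)} = l + - (l + l) 3 = l + - 2 l 3 = l - 6 l = - 5 l$)
$\left(\left(5 \cdot 2 + 3\right) + 82 \left(-8\right)\right) + z{\left(152 \right)} = \left(\left(5 \cdot 2 + 3\right) + 82 \left(-8\right)\right) - 760 = \left(\left(10 + 3\right) - 656\right) - 760 = \left(13 - 656\right) - 760 = -643 - 760 = -1403$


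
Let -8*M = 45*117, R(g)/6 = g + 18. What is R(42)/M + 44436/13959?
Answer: 53156/20163 ≈ 2.6363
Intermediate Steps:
R(g) = 108 + 6*g (R(g) = 6*(g + 18) = 6*(18 + g) = 108 + 6*g)
M = -5265/8 (M = -45*117/8 = -⅛*5265 = -5265/8 ≈ -658.13)
R(42)/M + 44436/13959 = (108 + 6*42)/(-5265/8) + 44436/13959 = (108 + 252)*(-8/5265) + 44436*(1/13959) = 360*(-8/5265) + 14812/4653 = -64/117 + 14812/4653 = 53156/20163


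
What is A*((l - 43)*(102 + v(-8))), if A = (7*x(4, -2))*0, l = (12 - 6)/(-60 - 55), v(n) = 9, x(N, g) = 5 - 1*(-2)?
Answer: 0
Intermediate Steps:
x(N, g) = 7 (x(N, g) = 5 + 2 = 7)
l = -6/115 (l = 6/(-115) = 6*(-1/115) = -6/115 ≈ -0.052174)
A = 0 (A = (7*7)*0 = 49*0 = 0)
A*((l - 43)*(102 + v(-8))) = 0*((-6/115 - 43)*(102 + 9)) = 0*(-4951/115*111) = 0*(-549561/115) = 0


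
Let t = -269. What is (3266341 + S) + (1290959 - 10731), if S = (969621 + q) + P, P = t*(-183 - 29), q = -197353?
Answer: 5375865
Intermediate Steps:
P = 57028 (P = -269*(-183 - 29) = -269*(-212) = 57028)
S = 829296 (S = (969621 - 197353) + 57028 = 772268 + 57028 = 829296)
(3266341 + S) + (1290959 - 10731) = (3266341 + 829296) + (1290959 - 10731) = 4095637 + 1280228 = 5375865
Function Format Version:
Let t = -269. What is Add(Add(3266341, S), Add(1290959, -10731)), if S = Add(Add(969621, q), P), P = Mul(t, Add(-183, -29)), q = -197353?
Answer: 5375865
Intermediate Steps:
P = 57028 (P = Mul(-269, Add(-183, -29)) = Mul(-269, -212) = 57028)
S = 829296 (S = Add(Add(969621, -197353), 57028) = Add(772268, 57028) = 829296)
Add(Add(3266341, S), Add(1290959, -10731)) = Add(Add(3266341, 829296), Add(1290959, -10731)) = Add(4095637, 1280228) = 5375865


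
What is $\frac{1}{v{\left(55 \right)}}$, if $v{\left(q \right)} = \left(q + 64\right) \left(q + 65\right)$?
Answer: $\frac{1}{14280} \approx 7.0028 \cdot 10^{-5}$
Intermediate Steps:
$v{\left(q \right)} = \left(64 + q\right) \left(65 + q\right)$
$\frac{1}{v{\left(55 \right)}} = \frac{1}{4160 + 55^{2} + 129 \cdot 55} = \frac{1}{4160 + 3025 + 7095} = \frac{1}{14280}$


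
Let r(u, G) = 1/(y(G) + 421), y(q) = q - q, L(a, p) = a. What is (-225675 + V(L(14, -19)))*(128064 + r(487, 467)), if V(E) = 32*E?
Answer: -12143101317515/421 ≈ -2.8843e+10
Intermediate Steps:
y(q) = 0
r(u, G) = 1/421 (r(u, G) = 1/(0 + 421) = 1/421)
(-225675 + V(L(14, -19)))*(128064 + r(487, 467)) = (-225675 + 32*14)*(128064 + 1/421) = (-225675 + 448)*(53914945/421) = -225227*53914945/421 = -12143101317515/421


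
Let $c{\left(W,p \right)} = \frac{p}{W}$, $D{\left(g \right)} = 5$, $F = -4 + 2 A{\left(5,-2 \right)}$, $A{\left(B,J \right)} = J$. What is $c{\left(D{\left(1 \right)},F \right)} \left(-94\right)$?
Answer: $\frac{752}{5} \approx 150.4$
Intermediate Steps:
$F = -8$ ($F = -4 + 2 \left(-2\right) = -4 - 4 = -8$)
$c{\left(D{\left(1 \right)},F \right)} \left(-94\right) = - \frac{8}{5} \left(-94\right) = \left(-8\right) \frac{1}{5} \left(-94\right) = \left(- \frac{8}{5}\right) \left(-94\right) = \frac{752}{5}$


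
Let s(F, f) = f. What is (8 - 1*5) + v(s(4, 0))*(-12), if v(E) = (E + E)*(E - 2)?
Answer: 3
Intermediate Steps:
v(E) = 2*E*(-2 + E) (v(E) = (2*E)*(-2 + E) = 2*E*(-2 + E))
(8 - 1*5) + v(s(4, 0))*(-12) = (8 - 1*5) + (2*0*(-2 + 0))*(-12) = (8 - 5) + (2*0*(-2))*(-12) = 3 + 0*(-12) = 3 + 0 = 3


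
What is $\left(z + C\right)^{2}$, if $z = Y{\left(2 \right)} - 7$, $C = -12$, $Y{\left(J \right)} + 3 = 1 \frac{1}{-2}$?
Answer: $\frac{2025}{4} \approx 506.25$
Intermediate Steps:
$Y{\left(J \right)} = - \frac{7}{2}$ ($Y{\left(J \right)} = -3 + 1 \frac{1}{-2} = -3 + 1 \left(- \frac{1}{2}\right) = -3 - \frac{1}{2} = - \frac{7}{2}$)
$z = - \frac{21}{2}$ ($z = - \frac{7}{2} - 7 = - \frac{21}{2} \approx -10.5$)
$\left(z + C\right)^{2} = \left(- \frac{21}{2} - 12\right)^{2} = \left(- \frac{45}{2}\right)^{2} = \frac{2025}{4}$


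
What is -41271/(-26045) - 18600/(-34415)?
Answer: 380955693/179267735 ≈ 2.1251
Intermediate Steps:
-41271/(-26045) - 18600/(-34415) = -41271*(-1/26045) - 18600*(-1/34415) = 41271/26045 + 3720/6883 = 380955693/179267735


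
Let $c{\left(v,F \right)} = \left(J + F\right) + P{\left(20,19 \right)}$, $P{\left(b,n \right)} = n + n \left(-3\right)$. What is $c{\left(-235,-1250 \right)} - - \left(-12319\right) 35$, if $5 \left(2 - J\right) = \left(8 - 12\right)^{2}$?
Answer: $- \frac{2162271}{5} \approx -4.3245 \cdot 10^{5}$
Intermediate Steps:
$J = - \frac{6}{5}$ ($J = 2 - \frac{\left(8 - 12\right)^{2}}{5} = 2 - \frac{\left(-4\right)^{2}}{5} = 2 - \frac{16}{5} = - \frac{6}{5} \approx -1.2$)
$P{\left(b,n \right)} = - 2 n$ ($P{\left(b,n \right)} = n - 3 n = - 2 n$)
$c{\left(v,F \right)} = - \frac{196}{5} + F$ ($c{\left(v,F \right)} = \left(- \frac{6}{5} + F\right) - 38 = - \frac{196}{5} + F$)
$c{\left(-235,-1250 \right)} - - \left(-12319\right) 35 = \left(- \frac{196}{5} - 1250\right) - - \left(-12319\right) 35 = - \frac{6446}{5} - \left(-1\right) \left(-431165\right) = - \frac{6446}{5} - 431165 = - \frac{2162271}{5}$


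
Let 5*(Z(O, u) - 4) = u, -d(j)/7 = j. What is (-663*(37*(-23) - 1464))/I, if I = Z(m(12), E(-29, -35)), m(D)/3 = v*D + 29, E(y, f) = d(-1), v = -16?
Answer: 2558075/9 ≈ 2.8423e+5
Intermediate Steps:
d(j) = -7*j
E(y, f) = 7 (E(y, f) = -7*(-1) = 7)
m(D) = 87 - 48*D (m(D) = 3*(-16*D + 29) = 3*(29 - 16*D) = 87 - 48*D)
Z(O, u) = 4 + u/5
I = 27/5 (I = 4 + (⅕)*7 = 4 + 7/5 = 27/5 ≈ 5.4000)
(-663*(37*(-23) - 1464))/I = (-663*(37*(-23) - 1464))/(27/5) = -663*(-851 - 1464)*(5/27) = -663*(-2315)*(5/27) = 1534845*(5/27) = 2558075/9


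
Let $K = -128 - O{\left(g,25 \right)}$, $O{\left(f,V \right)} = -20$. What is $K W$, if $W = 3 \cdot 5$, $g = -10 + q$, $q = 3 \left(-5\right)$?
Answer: $-1620$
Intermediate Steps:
$q = -15$
$g = -25$ ($g = -10 - 15 = -25$)
$K = -108$ ($K = -128 - -20 = -128 + 20 = -108$)
$W = 15$
$K W = \left(-108\right) 15 = -1620$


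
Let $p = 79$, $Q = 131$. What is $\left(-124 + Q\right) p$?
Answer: $553$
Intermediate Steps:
$\left(-124 + Q\right) p = \left(-124 + 131\right) 79 = 7 \cdot 79 = 553$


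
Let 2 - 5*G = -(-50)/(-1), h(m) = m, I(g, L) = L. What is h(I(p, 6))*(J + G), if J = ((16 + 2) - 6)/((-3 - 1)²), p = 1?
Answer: 669/10 ≈ 66.900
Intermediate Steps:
G = 52/5 (G = ⅖ - (-1)*(-10/(-1)) = ⅖ - (-1)*(-10*(-1)) = ⅖ - (-1)*10 = ⅖ - ⅕*(-50) = ⅖ + 10 = 52/5 ≈ 10.400)
J = ¾ (J = (18 - 6)/((-4)²) = 12/16 = 12*(1/16) = ¾ ≈ 0.75000)
h(I(p, 6))*(J + G) = 6*(¾ + 52/5) = 6*(223/20) = 669/10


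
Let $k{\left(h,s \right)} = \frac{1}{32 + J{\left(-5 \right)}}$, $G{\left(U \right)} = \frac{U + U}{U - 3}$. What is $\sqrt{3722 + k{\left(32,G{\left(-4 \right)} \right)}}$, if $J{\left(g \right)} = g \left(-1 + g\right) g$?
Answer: $\frac{\sqrt{51825010}}{118} \approx 61.008$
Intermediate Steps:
$G{\left(U \right)} = \frac{2 U}{-3 + U}$
$J{\left(g \right)} = g^{2} \left(-1 + g\right)$
$k{\left(h,s \right)} = - \frac{1}{118}$ ($k{\left(h,s \right)} = \frac{1}{32 + \left(-5\right)^{2} \left(-1 - 5\right)} = \frac{1}{32 + 25 \left(-6\right)} = \frac{1}{32 - 150} = \frac{1}{-118} = - \frac{1}{118}$)
$\sqrt{3722 + k{\left(32,G{\left(-4 \right)} \right)}} = \sqrt{3722 - \frac{1}{118}} = \sqrt{\frac{439195}{118}} = \frac{\sqrt{51825010}}{118}$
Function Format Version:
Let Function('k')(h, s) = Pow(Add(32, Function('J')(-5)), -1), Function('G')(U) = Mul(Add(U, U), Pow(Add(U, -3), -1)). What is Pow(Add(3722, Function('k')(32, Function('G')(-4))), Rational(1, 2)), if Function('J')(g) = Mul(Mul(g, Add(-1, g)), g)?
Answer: Mul(Rational(1, 118), Pow(51825010, Rational(1, 2))) ≈ 61.008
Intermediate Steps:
Function('G')(U) = Mul(2, U, Pow(Add(-3, U), -1)) (Function('G')(U) = Mul(Mul(2, U), Pow(Add(-3, U), -1)) = Mul(2, U, Pow(Add(-3, U), -1)))
Function('J')(g) = Mul(Pow(g, 2), Add(-1, g))
Function('k')(h, s) = Rational(-1, 118) (Function('k')(h, s) = Pow(Add(32, Mul(Pow(-5, 2), Add(-1, -5))), -1) = Pow(Add(32, Mul(25, -6)), -1) = Pow(Add(32, -150), -1) = Pow(-118, -1) = Rational(-1, 118))
Pow(Add(3722, Function('k')(32, Function('G')(-4))), Rational(1, 2)) = Pow(Add(3722, Rational(-1, 118)), Rational(1, 2)) = Pow(Rational(439195, 118), Rational(1, 2)) = Mul(Rational(1, 118), Pow(51825010, Rational(1, 2)))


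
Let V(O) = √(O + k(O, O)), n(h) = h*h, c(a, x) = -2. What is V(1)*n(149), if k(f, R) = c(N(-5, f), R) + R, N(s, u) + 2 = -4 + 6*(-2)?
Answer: 0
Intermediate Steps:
N(s, u) = -18 (N(s, u) = -2 + (-4 + 6*(-2)) = -2 + (-4 - 12) = -2 - 16 = -18)
k(f, R) = -2 + R
n(h) = h²
V(O) = √(-2 + 2*O) (V(O) = √(O + (-2 + O)) = √(-2 + 2*O))
V(1)*n(149) = √(-2 + 2*1)*149² = √(-2 + 2)*22201 = √0*22201 = 0*22201 = 0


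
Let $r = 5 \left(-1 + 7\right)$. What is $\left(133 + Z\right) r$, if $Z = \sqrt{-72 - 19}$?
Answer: $3990 + 30 i \sqrt{91} \approx 3990.0 + 286.18 i$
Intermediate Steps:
$Z = i \sqrt{91}$ ($Z = \sqrt{-72 - 19} = \sqrt{-91} = i \sqrt{91} \approx 9.5394 i$)
$r = 30$ ($r = 5 \cdot 6 = 30$)
$\left(133 + Z\right) r = \left(133 + i \sqrt{91}\right) 30 = 3990 + 30 i \sqrt{91}$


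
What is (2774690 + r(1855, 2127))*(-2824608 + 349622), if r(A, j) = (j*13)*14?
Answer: -7825420634744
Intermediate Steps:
r(A, j) = 182*j (r(A, j) = (13*j)*14 = 182*j)
(2774690 + r(1855, 2127))*(-2824608 + 349622) = (2774690 + 182*2127)*(-2824608 + 349622) = (2774690 + 387114)*(-2474986) = 3161804*(-2474986) = -7825420634744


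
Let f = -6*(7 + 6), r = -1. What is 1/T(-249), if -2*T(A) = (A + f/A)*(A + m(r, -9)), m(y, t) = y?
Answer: -83/2580125 ≈ -3.2169e-5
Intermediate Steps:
f = -78 (f = -6*13 = -78)
T(A) = -(-1 + A)*(A - 78/A)/2 (T(A) = -(A - 78/A)*(A - 1)/2 = -(A - 78/A)*(-1 + A)/2 = -(-1 + A)*(A - 78/A)/2)
1/T(-249) = 1/(39 + (1/2)*(-249) - 39/(-249) - 1/2*(-249)**2) = 1/(39 - 249/2 - 39*(-1/249) - 1/2*62001) = 1/(39 - 249/2 + 13/83 - 62001/2) = 1/(-2580125/83) = -83/2580125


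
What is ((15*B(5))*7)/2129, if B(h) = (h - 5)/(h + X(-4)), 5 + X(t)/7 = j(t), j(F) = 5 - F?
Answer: 0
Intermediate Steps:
X(t) = -7*t (X(t) = -35 + 7*(5 - t) = -35 + (35 - 7*t) = -7*t)
B(h) = (-5 + h)/(28 + h) (B(h) = (h - 5)/(h - 7*(-4)) = (-5 + h)/(h + 28) = (-5 + h)/(28 + h))
((15*B(5))*7)/2129 = ((15*((-5 + 5)/(28 + 5)))*7)/2129 = ((15*(0/33))*7)*(1/2129) = ((15*((1/33)*0))*7)*(1/2129) = ((15*0)*7)*(1/2129) = (0*7)*(1/2129) = 0*(1/2129) = 0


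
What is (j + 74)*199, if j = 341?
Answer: 82585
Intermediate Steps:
(j + 74)*199 = (341 + 74)*199 = 415*199 = 82585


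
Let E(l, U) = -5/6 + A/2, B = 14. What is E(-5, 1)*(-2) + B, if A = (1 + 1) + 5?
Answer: 26/3 ≈ 8.6667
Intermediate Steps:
A = 7 (A = 2 + 5 = 7)
E(l, U) = 8/3 (E(l, U) = -5/6 + 7/2 = -5*⅙ + 7*(½) = -⅚ + 7/2 = 8/3)
E(-5, 1)*(-2) + B = (8/3)*(-2) + 14 = -16/3 + 14 = 26/3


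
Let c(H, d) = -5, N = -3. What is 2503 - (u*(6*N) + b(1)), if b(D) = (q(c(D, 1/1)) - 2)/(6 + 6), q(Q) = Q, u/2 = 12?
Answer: 35227/12 ≈ 2935.6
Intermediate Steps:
u = 24 (u = 2*12 = 24)
b(D) = -7/12 (b(D) = (-5 - 2)/(6 + 6) = -7/12)
2503 - (u*(6*N) + b(1)) = 2503 - (24*(6*(-3)) - 7/12) = 2503 - (24*(-18) - 7/12) = 2503 - (-432 - 7/12) = 2503 - 1*(-5191/12) = 2503 + 5191/12 = 35227/12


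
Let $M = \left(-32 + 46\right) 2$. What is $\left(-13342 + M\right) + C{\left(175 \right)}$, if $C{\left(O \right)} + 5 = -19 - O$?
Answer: $-13513$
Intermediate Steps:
$C{\left(O \right)} = -24 - O$ ($C{\left(O \right)} = -5 - \left(19 + O\right) = -24 - O$)
$M = 28$ ($M = 14 \cdot 2 = 28$)
$\left(-13342 + M\right) + C{\left(175 \right)} = \left(-13342 + 28\right) - 199 = -13314 - 199 = -13513$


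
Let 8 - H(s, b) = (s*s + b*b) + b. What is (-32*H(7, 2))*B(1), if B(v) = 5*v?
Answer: 7520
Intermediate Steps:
H(s, b) = 8 - b - b**2 - s**2 (H(s, b) = 8 - ((s*s + b*b) + b) = 8 - ((s**2 + b**2) + b) = 8 - ((b**2 + s**2) + b) = 8 - (b + b**2 + s**2) = 8 + (-b - b**2 - s**2) = 8 - b - b**2 - s**2)
(-32*H(7, 2))*B(1) = (-32*(8 - 1*2 - 1*2**2 - 1*7**2))*(5*1) = -32*(8 - 2 - 1*4 - 1*49)*5 = -32*(8 - 2 - 4 - 49)*5 = -32*(-47)*5 = 1504*5 = 7520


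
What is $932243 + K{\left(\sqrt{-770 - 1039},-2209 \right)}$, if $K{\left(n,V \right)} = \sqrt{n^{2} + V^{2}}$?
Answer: $932243 + 4 \sqrt{304867} \approx 9.3445 \cdot 10^{5}$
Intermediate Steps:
$K{\left(n,V \right)} = \sqrt{V^{2} + n^{2}}$
$932243 + K{\left(\sqrt{-770 - 1039},-2209 \right)} = 932243 + \sqrt{\left(-2209\right)^{2} + \left(\sqrt{-770 - 1039}\right)^{2}} = 932243 + \sqrt{4879681 + \left(\sqrt{-1809}\right)^{2}} = 932243 + \sqrt{4879681 + \left(3 i \sqrt{201}\right)^{2}} = 932243 + \sqrt{4879681 - 1809} = 932243 + \sqrt{4877872} = 932243 + 4 \sqrt{304867}$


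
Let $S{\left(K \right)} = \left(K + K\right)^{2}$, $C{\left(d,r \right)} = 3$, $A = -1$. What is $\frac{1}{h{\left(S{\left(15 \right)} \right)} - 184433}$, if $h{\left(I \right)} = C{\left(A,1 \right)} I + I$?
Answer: $- \frac{1}{180833} \approx -5.53 \cdot 10^{-6}$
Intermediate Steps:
$S{\left(K \right)} = 4 K^{2}$ ($S{\left(K \right)} = \left(2 K\right)^{2} = 4 K^{2}$)
$h{\left(I \right)} = 4 I$ ($h{\left(I \right)} = 3 I + I = 4 I$)
$\frac{1}{h{\left(S{\left(15 \right)} \right)} - 184433} = \frac{1}{4 \cdot 4 \cdot 15^{2} - 184433} = \frac{1}{4 \cdot 4 \cdot 225 - 184433} = \frac{1}{4 \cdot 900 - 184433} = \frac{1}{3600 - 184433} = \frac{1}{-180833} = - \frac{1}{180833}$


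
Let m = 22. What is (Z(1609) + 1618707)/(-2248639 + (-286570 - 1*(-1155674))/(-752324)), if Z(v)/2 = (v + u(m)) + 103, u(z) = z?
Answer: -473023715/655699983 ≈ -0.72140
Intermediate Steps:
Z(v) = 250 + 2*v (Z(v) = 2*((v + 22) + 103) = 2*((22 + v) + 103) = 2*(125 + v) = 250 + 2*v)
(Z(1609) + 1618707)/(-2248639 + (-286570 - 1*(-1155674))/(-752324)) = ((250 + 2*1609) + 1618707)/(-2248639 + (-286570 - 1*(-1155674))/(-752324)) = ((250 + 3218) + 1618707)/(-2248639 + (-286570 + 1155674)*(-1/752324)) = (3468 + 1618707)/(-2248639 + 869104*(-1/752324)) = 1622175/(-2248639 - 217276/188081) = 1622175/(-422926489035/188081) = 1622175*(-188081/422926489035) = -473023715/655699983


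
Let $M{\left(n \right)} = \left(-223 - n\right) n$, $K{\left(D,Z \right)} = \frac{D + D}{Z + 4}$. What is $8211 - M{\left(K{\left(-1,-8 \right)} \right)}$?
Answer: $\frac{33291}{4} \approx 8322.8$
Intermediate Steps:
$K{\left(D,Z \right)} = \frac{2 D}{4 + Z}$
$M{\left(n \right)} = n \left(-223 - n\right)$
$8211 - M{\left(K{\left(-1,-8 \right)} \right)} = 8211 - - 2 \left(-1\right) \frac{1}{4 - 8} \left(223 + 2 \left(-1\right) \frac{1}{4 - 8}\right) = 8211 - - 2 \left(-1\right) \frac{1}{-4} \left(223 + 2 \left(-1\right) \frac{1}{-4}\right) = 8211 - - 2 \left(-1\right) \left(- \frac{1}{4}\right) \left(223 + 2 \left(-1\right) \left(- \frac{1}{4}\right)\right) = 8211 - \left(-1\right) \frac{1}{2} \left(223 + \frac{1}{2}\right) = 8211 - \left(-1\right) \frac{1}{2} \cdot \frac{447}{2} = 8211 - - \frac{447}{4} = 8211 + \frac{447}{4} = \frac{33291}{4}$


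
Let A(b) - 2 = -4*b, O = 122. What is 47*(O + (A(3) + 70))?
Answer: 8554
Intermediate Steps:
A(b) = 2 - 4*b
47*(O + (A(3) + 70)) = 47*(122 + ((2 - 4*3) + 70)) = 47*(122 + ((2 - 12) + 70)) = 47*(122 + (-10 + 70)) = 47*(122 + 60) = 47*182 = 8554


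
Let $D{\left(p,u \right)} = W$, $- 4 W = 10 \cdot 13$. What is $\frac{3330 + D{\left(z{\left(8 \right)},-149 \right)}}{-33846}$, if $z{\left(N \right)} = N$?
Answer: $- \frac{6595}{67692} \approx -0.097427$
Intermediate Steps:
$W = - \frac{65}{2}$ ($W = - \frac{10 \cdot 13}{4} = \left(- \frac{1}{4}\right) 130 = - \frac{65}{2} \approx -32.5$)
$D{\left(p,u \right)} = - \frac{65}{2}$
$\frac{3330 + D{\left(z{\left(8 \right)},-149 \right)}}{-33846} = \frac{3330 - \frac{65}{2}}{-33846} = \frac{6595}{2} \left(- \frac{1}{33846}\right) = - \frac{6595}{67692}$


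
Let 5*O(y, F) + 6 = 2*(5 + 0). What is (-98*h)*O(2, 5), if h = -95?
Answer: 7448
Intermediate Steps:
O(y, F) = ⅘ (O(y, F) = -6/5 + (2*(5 + 0))/5 = -6/5 + (2*5)/5 = -6/5 + (⅕)*10 = -6/5 + 2 = ⅘)
(-98*h)*O(2, 5) = -98*(-95)*(⅘) = 9310*(⅘) = 7448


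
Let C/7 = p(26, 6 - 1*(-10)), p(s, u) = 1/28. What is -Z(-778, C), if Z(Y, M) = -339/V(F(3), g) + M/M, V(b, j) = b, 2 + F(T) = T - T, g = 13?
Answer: -341/2 ≈ -170.50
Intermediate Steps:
F(T) = -2 (F(T) = -2 + (T - T) = -2 + 0 = -2)
p(s, u) = 1/28
C = ¼ (C = 7*(1/28) = ¼ ≈ 0.25000)
Z(Y, M) = 341/2 (Z(Y, M) = -339/(-2) + M/M = -339*(-½) + 1 = 339/2 + 1 = 341/2)
-Z(-778, C) = -1*341/2 = -341/2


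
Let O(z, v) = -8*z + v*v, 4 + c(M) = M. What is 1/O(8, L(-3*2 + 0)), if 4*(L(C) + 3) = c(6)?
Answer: -4/231 ≈ -0.017316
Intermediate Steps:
c(M) = -4 + M
L(C) = -5/2 (L(C) = -3 + (-4 + 6)/4 = -3 + (1/4)*2 = -3 + 1/2 = -5/2)
O(z, v) = v**2 - 8*z (O(z, v) = -8*z + v**2 = v**2 - 8*z)
1/O(8, L(-3*2 + 0)) = 1/((-5/2)**2 - 8*8) = 1/(25/4 - 64) = 1/(-231/4) = -4/231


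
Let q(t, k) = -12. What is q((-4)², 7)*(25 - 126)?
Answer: 1212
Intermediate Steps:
q((-4)², 7)*(25 - 126) = -12*(25 - 126) = -12*(-101) = 1212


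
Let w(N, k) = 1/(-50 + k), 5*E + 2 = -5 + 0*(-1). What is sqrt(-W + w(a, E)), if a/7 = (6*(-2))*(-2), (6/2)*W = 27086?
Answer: I*sqrt(5367021207)/771 ≈ 95.019*I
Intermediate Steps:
W = 27086/3 (W = (1/3)*27086 = 27086/3 ≈ 9028.7)
a = 168 (a = 7*((6*(-2))*(-2)) = 7*(-12*(-2)) = 7*24 = 168)
E = -7/5 (E = -2/5 + (-5 + 0*(-1))/5 = -2/5 + (-5 + 0)/5 = -2/5 + (1/5)*(-5) = -2/5 - 1 = -7/5 ≈ -1.4000)
sqrt(-W + w(a, E)) = sqrt(-1*27086/3 + 1/(-50 - 7/5)) = sqrt(-27086/3 + 1/(-257/5)) = sqrt(-27086/3 - 5/257) = sqrt(-6961117/771) = I*sqrt(5367021207)/771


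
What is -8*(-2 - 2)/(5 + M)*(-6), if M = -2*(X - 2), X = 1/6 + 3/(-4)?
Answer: -1152/61 ≈ -18.885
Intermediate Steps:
X = -7/12 (X = 1*(1/6) + 3*(-1/4) = 1/6 - 3/4 = -7/12 ≈ -0.58333)
M = 31/6 (M = -2*(-7/12 - 2) = -2*(-31/12) = 31/6 ≈ 5.1667)
-8*(-2 - 2)/(5 + M)*(-6) = -8*(-2 - 2)/(5 + 31/6)*(-6) = -(-32)/61/6*(-6) = -(-32)*6/61*(-6) = -8*(-24/61)*(-6) = (192/61)*(-6) = -1152/61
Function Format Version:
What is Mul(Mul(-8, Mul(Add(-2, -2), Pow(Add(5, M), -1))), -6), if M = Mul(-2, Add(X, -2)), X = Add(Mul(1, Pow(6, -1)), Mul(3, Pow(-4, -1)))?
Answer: Rational(-1152, 61) ≈ -18.885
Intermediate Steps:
X = Rational(-7, 12) (X = Add(Mul(1, Rational(1, 6)), Mul(3, Rational(-1, 4))) = Add(Rational(1, 6), Rational(-3, 4)) = Rational(-7, 12) ≈ -0.58333)
M = Rational(31, 6) (M = Mul(-2, Add(Rational(-7, 12), -2)) = Mul(-2, Rational(-31, 12)) = Rational(31, 6) ≈ 5.1667)
Mul(Mul(-8, Mul(Add(-2, -2), Pow(Add(5, M), -1))), -6) = Mul(Mul(-8, Mul(Add(-2, -2), Pow(Add(5, Rational(31, 6)), -1))), -6) = Mul(Mul(-8, Mul(-4, Pow(Rational(61, 6), -1))), -6) = Mul(Mul(-8, Mul(-4, Rational(6, 61))), -6) = Mul(Mul(-8, Rational(-24, 61)), -6) = Mul(Rational(192, 61), -6) = Rational(-1152, 61)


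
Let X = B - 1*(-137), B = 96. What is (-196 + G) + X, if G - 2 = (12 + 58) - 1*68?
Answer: 41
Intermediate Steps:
X = 233 (X = 96 - 1*(-137) = 96 + 137 = 233)
G = 4 (G = 2 + ((12 + 58) - 1*68) = 2 + (70 - 68) = 2 + 2 = 4)
(-196 + G) + X = (-196 + 4) + 233 = -192 + 233 = 41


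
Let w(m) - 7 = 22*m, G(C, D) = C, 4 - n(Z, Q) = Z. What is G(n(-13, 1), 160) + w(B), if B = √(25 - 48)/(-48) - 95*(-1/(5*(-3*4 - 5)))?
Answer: -10/17 - 11*I*√23/24 ≈ -0.58823 - 2.1981*I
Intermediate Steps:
n(Z, Q) = 4 - Z
B = -19/17 - I*√23/48 (B = √(-23)*(-1/48) - 95*(-1/(5*(-12 - 5))) = (I*√23)*(-1/48) - 95/((-17*(-5))) = -I*√23/48 - 95/85 = -I*√23/48 - 95*1/85 = -I*√23/48 - 19/17 = -19/17 - I*√23/48 ≈ -1.1176 - 0.099913*I)
w(m) = 7 + 22*m
G(n(-13, 1), 160) + w(B) = (4 - 1*(-13)) + (7 + 22*(-19/17 - I*√23/48)) = (4 + 13) + (7 + (-418/17 - 11*I*√23/24)) = 17 + (-299/17 - 11*I*√23/24) = -10/17 - 11*I*√23/24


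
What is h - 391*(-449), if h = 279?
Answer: 175838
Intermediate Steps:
h - 391*(-449) = 279 - 391*(-449) = 279 + 175559 = 175838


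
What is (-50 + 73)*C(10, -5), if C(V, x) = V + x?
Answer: 115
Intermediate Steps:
(-50 + 73)*C(10, -5) = (-50 + 73)*(10 - 5) = 23*5 = 115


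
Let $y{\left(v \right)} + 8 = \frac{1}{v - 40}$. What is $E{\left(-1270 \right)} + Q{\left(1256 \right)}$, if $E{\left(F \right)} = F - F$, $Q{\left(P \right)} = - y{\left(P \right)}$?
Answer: $\frac{9727}{1216} \approx 7.9992$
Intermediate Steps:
$y{\left(v \right)} = -8 + \frac{1}{-40 + v}$ ($y{\left(v \right)} = -8 + \frac{1}{v - 40} = -8 + \frac{1}{-40 + v}$)
$Q{\left(P \right)} = - \frac{321 - 8 P}{-40 + P}$
$E{\left(F \right)} = 0$
$E{\left(-1270 \right)} + Q{\left(1256 \right)} = 0 + \frac{-321 + 8 \cdot 1256}{-40 + 1256} = 0 + \frac{-321 + 10048}{1216} = 0 + \frac{1}{1216} \cdot 9727 = 0 + \frac{9727}{1216} = \frac{9727}{1216}$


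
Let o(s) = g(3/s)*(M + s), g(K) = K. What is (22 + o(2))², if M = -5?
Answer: 1225/4 ≈ 306.25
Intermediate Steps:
o(s) = 3*(-5 + s)/s (o(s) = (3/s)*(-5 + s) = 3*(-5 + s)/s)
(22 + o(2))² = (22 + (3 - 15/2))² = (22 - 9/2)² = (35/2)² = 1225/4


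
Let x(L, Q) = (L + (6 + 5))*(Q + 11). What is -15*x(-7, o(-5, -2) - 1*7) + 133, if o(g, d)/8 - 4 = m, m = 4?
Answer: -3947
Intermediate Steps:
o(g, d) = 64 (o(g, d) = 32 + 8*4 = 32 + 32 = 64)
x(L, Q) = (11 + L)*(11 + Q) (x(L, Q) = (L + 11)*(11 + Q) = (11 + L)*(11 + Q))
-15*x(-7, o(-5, -2) - 1*7) + 133 = -15*(121 + 11*(-7) + 11*(64 - 1*7) - 7*(64 - 1*7)) + 133 = -15*(121 - 77 + 11*(64 - 7) - 7*(64 - 7)) + 133 = -15*(121 - 77 + 11*57 - 7*57) + 133 = -15*(121 - 77 + 627 - 399) + 133 = -15*272 + 133 = -4080 + 133 = -3947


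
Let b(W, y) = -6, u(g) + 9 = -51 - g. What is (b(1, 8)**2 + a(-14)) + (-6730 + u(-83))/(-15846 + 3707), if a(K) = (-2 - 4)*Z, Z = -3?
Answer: 662213/12139 ≈ 54.552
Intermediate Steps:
u(g) = -60 - g (u(g) = -9 + (-51 - g) = -60 - g)
a(K) = 18 (a(K) = (-2 - 4)*(-3) = -6*(-3) = 18)
(b(1, 8)**2 + a(-14)) + (-6730 + u(-83))/(-15846 + 3707) = ((-6)**2 + 18) + (-6730 + (-60 - 1*(-83)))/(-15846 + 3707) = (36 + 18) + (-6730 + (-60 + 83))/(-12139) = 54 + (-6730 + 23)*(-1/12139) = 54 - 6707*(-1/12139) = 54 + 6707/12139 = 662213/12139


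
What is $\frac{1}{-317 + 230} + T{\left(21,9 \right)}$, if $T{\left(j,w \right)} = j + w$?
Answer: $\frac{2609}{87} \approx 29.988$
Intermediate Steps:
$\frac{1}{-317 + 230} + T{\left(21,9 \right)} = \frac{1}{-317 + 230} + \left(21 + 9\right) = \frac{1}{-87} + 30 = - \frac{1}{87} + 30 = \frac{2609}{87}$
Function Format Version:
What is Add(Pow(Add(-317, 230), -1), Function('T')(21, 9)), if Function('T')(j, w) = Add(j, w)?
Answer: Rational(2609, 87) ≈ 29.988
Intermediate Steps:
Add(Pow(Add(-317, 230), -1), Function('T')(21, 9)) = Add(Pow(Add(-317, 230), -1), Add(21, 9)) = Add(Pow(-87, -1), 30) = Add(Rational(-1, 87), 30) = Rational(2609, 87)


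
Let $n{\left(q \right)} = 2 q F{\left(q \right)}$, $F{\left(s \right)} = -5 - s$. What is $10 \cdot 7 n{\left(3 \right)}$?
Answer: $-3360$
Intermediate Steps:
$n{\left(q \right)} = 2 q \left(-5 - q\right)$
$10 \cdot 7 n{\left(3 \right)} = 10 \cdot 7 \left(\left(-2\right) 3 \left(5 + 3\right)\right) = 70 \left(\left(-2\right) 3 \cdot 8\right) = 70 \left(-48\right) = -3360$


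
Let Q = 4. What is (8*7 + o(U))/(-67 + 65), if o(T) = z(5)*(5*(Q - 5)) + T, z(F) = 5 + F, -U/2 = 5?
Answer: 2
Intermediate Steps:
U = -10 (U = -2*5 = -10)
o(T) = -50 + T (o(T) = (5 + 5)*(5*(4 - 5)) + T = 10*(5*(-1)) + T = 10*(-5) + T = -50 + T)
(8*7 + o(U))/(-67 + 65) = (8*7 + (-50 - 10))/(-67 + 65) = (56 - 60)/(-2) = -4*(-1/2) = 2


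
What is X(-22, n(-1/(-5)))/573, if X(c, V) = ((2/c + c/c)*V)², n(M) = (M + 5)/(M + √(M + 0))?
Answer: 8450/23111 - 8450*√5/69333 ≈ 0.093105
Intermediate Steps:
n(M) = (5 + M)/(M + √M)
X(c, V) = V²*(1 + 2/c)² (X(c, V) = ((2/c + 1)*V)² = ((1 + 2/c)*V)² = (V*(1 + 2/c))² = V²*(1 + 2/c)²)
X(-22, n(-1/(-5)))/573 = (((5 - 1/(-5))/(-1/(-5) + √(-1/(-5))))²*(2 - 22)²/(-22)²)/573 = (((5 - 1*(-⅕))/(-1*(-⅕) + √(-1*(-⅕))))²*(1/484)*(-20)²)*(1/573) = (((5 + ⅕)/(⅕ + √(⅕)))²*(1/484)*400)*(1/573) = (((26/5)/(⅕ + √5/5))²*(1/484)*400)*(1/573) = ((26/(5*(⅕ + √5/5)))²*(1/484)*400)*(1/573) = ((676/(25*(⅕ + √5/5)²))*(1/484)*400)*(1/573) = (2704/(121*(⅕ + √5/5)²))*(1/573) = 2704/(69333*(⅕ + √5/5)²)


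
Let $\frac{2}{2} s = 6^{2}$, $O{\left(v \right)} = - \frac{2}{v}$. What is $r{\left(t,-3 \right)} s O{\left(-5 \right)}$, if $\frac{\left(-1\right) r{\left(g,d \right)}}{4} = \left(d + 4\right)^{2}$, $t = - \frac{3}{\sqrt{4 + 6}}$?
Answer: $- \frac{288}{5} \approx -57.6$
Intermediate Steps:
$s = 36$ ($s = 6^{2} = 36$)
$t = - \frac{3 \sqrt{10}}{10}$ ($t = - \frac{3}{\sqrt{10}} = - 3 \frac{\sqrt{10}}{10} = - \frac{3 \sqrt{10}}{10} \approx -0.94868$)
$r{\left(g,d \right)} = - 4 \left(4 + d\right)^{2}$ ($r{\left(g,d \right)} = - 4 \left(d + 4\right)^{2} = - 4 \left(4 + d\right)^{2}$)
$r{\left(t,-3 \right)} s O{\left(-5 \right)} = - 4 \left(4 - 3\right)^{2} \cdot 36 \left(- \frac{2}{-5}\right) = - 4 \cdot 1^{2} \cdot 36 \left(\left(-2\right) \left(- \frac{1}{5}\right)\right) = \left(-4\right) 1 \cdot 36 \cdot \frac{2}{5} = \left(-4\right) 36 \cdot \frac{2}{5} = \left(-144\right) \frac{2}{5} = - \frac{288}{5}$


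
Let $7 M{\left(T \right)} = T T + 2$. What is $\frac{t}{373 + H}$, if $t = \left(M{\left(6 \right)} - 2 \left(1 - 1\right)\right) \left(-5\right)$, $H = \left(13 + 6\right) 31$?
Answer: $- \frac{95}{3367} \approx -0.028215$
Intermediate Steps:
$M{\left(T \right)} = \frac{2}{7} + \frac{T^{2}}{7}$ ($M{\left(T \right)} = \frac{T T + 2}{7} = \frac{T^{2} + 2}{7} = \frac{2 + T^{2}}{7} = \frac{2}{7} + \frac{T^{2}}{7}$)
$H = 589$ ($H = 19 \cdot 31 = 589$)
$t = - \frac{190}{7}$ ($t = \left(\left(\frac{2}{7} + \frac{6^{2}}{7}\right) - 2 \left(1 - 1\right)\right) \left(-5\right) = \left(\left(\frac{2}{7} + \frac{1}{7} \cdot 36\right) - 0\right) \left(-5\right) = \left(\left(\frac{2}{7} + \frac{36}{7}\right) + 0\right) \left(-5\right) = \left(\frac{38}{7} + 0\right) \left(-5\right) = \frac{38}{7} \left(-5\right) = - \frac{190}{7} \approx -27.143$)
$\frac{t}{373 + H} = - \frac{190}{7 \left(373 + 589\right)} = - \frac{190}{7 \cdot 962} = \left(- \frac{190}{7}\right) \frac{1}{962} = - \frac{95}{3367}$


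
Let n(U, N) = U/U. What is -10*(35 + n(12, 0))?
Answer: -360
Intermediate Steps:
n(U, N) = 1
-10*(35 + n(12, 0)) = -10*(35 + 1) = -10*36 = -360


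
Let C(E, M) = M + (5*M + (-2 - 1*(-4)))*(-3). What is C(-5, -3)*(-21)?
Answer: -756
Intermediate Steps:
C(E, M) = -6 - 14*M (C(E, M) = M + (5*M + (-2 + 4))*(-3) = M + (5*M + 2)*(-3) = M + (2 + 5*M)*(-3) = M + (-6 - 15*M) = -6 - 14*M)
C(-5, -3)*(-21) = (-6 - 14*(-3))*(-21) = (-6 + 42)*(-21) = 36*(-21) = -756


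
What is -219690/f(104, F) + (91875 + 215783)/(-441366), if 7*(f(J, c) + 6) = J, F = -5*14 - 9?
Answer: -169691237644/6841173 ≈ -24804.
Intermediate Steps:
F = -79 (F = -70 - 9 = -79)
f(J, c) = -6 + J/7
-219690/f(104, F) + (91875 + 215783)/(-441366) = -219690/(-6 + (⅐)*104) + (91875 + 215783)/(-441366) = -219690/(-6 + 104/7) + 307658*(-1/441366) = -219690/62/7 - 153829/220683 = -219690*7/62 - 153829/220683 = -768915/31 - 153829/220683 = -169691237644/6841173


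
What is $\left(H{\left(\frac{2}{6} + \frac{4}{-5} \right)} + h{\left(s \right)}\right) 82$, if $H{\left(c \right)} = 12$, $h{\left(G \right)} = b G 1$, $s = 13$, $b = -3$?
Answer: $-2214$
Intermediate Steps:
$h{\left(G \right)} = - 3 G$ ($h{\left(G \right)} = - 3 G 1 = - 3 G$)
$\left(H{\left(\frac{2}{6} + \frac{4}{-5} \right)} + h{\left(s \right)}\right) 82 = \left(12 - 39\right) 82 = \left(-27\right) 82 = -2214$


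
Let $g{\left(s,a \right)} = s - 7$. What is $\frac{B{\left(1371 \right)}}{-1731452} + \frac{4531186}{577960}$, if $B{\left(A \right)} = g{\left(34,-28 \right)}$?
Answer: $\frac{245172358036}{31272187435} \approx 7.84$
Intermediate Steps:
$g{\left(s,a \right)} = -7 + s$
$B{\left(A \right)} = 27$ ($B{\left(A \right)} = -7 + 34 = 27$)
$\frac{B{\left(1371 \right)}}{-1731452} + \frac{4531186}{577960} = \frac{27}{-1731452} + \frac{4531186}{577960} = 27 \left(- \frac{1}{1731452}\right) + 4531186 \cdot \frac{1}{577960} = - \frac{27}{1731452} + \frac{2265593}{288980} = \frac{245172358036}{31272187435}$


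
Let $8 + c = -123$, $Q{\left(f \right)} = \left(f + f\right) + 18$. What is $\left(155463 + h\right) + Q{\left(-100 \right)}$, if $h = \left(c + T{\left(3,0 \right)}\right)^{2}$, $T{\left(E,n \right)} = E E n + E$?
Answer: $171665$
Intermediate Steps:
$Q{\left(f \right)} = 18 + 2 f$ ($Q{\left(f \right)} = 2 f + 18 = 18 + 2 f$)
$c = -131$ ($c = -8 - 123 = -131$)
$T{\left(E,n \right)} = E + n E^{2}$ ($T{\left(E,n \right)} = E^{2} n + E = n E^{2} + E = E + n E^{2}$)
$h = 16384$ ($h = \left(-131 + 3 \left(1 + 3 \cdot 0\right)\right)^{2} = \left(-131 + 3 \left(1 + 0\right)\right)^{2} = \left(-131 + 3 \cdot 1\right)^{2} = \left(-131 + 3\right)^{2} = \left(-128\right)^{2} = 16384$)
$\left(155463 + h\right) + Q{\left(-100 \right)} = \left(155463 + 16384\right) + \left(18 + 2 \left(-100\right)\right) = 171847 + \left(18 - 200\right) = 171847 - 182 = 171665$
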